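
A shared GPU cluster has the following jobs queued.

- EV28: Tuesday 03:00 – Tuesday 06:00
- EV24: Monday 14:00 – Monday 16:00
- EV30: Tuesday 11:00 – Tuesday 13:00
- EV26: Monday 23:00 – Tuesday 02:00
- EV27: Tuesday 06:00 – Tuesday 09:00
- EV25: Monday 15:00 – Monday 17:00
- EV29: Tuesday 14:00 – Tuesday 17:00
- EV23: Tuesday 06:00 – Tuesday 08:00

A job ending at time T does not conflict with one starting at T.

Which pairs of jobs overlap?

Sorted by start: EV24, EV25, EV26, EV28, EV23, EV27, EV30, EV29.
EV25 starts before EV24 ends → EV24 and EV25 overlap.
EV26 starts after EV24 ends; EV24 is clear from here.
EV26 starts after EV25 ends; EV25 is clear from here.
EV28 starts after EV26 ends; EV26 is clear from here.
EV23 starts exactly when EV28 ends (back-to-back, no overlap); EV28 is clear from here.
EV27 starts before EV23 ends → EV23 and EV27 overlap.
EV30 starts after EV23 ends; EV23 is clear from here.
EV30 starts after EV27 ends; EV27 is clear from here.
EV29 starts after EV30 ends.

EV23 & EV27, EV24 & EV25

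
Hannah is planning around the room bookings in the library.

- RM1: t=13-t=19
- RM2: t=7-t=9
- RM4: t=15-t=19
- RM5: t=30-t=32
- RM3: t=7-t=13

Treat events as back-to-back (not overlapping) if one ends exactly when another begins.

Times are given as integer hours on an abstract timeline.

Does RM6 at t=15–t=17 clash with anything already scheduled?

Yes — it overlaps RM1, RM4

RM2: ends t=9 at or before RM6 starts t=15 → clear.
RM3: ends t=13 at or before RM6 starts t=15 → clear.
RM1: starts t=13 before RM6 ends t=17, and ends t=19 after RM6 starts t=15 → overlap.
RM4: starts t=15 before RM6 ends t=17, and ends t=19 after RM6 starts t=15 → overlap.
RM5: starts t=30 at or after RM6 ends t=17 → clear.
RM6 overlaps RM1, RM4.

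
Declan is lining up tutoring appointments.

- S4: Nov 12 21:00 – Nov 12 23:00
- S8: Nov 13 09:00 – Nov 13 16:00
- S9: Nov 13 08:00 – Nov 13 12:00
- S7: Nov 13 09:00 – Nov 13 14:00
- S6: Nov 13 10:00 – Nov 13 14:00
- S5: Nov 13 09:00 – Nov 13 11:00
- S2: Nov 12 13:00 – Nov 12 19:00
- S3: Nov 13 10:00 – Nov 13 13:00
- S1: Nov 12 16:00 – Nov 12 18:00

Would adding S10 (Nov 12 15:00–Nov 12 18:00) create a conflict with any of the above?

Yes — it overlaps S1, S2

S2: starts Nov 12 13:00 before S10 ends Nov 12 18:00, and ends Nov 12 19:00 after S10 starts Nov 12 15:00 → overlap.
S1: starts Nov 12 16:00 before S10 ends Nov 12 18:00, and ends Nov 12 18:00 after S10 starts Nov 12 15:00 → overlap.
S4: starts Nov 12 21:00 at or after S10 ends Nov 12 18:00 → clear.
S9: starts Nov 13 08:00 at or after S10 ends Nov 12 18:00 → clear.
S5: starts Nov 13 09:00 at or after S10 ends Nov 12 18:00 → clear.
S7: starts Nov 13 09:00 at or after S10 ends Nov 12 18:00 → clear.
S8: starts Nov 13 09:00 at or after S10 ends Nov 12 18:00 → clear.
S3: starts Nov 13 10:00 at or after S10 ends Nov 12 18:00 → clear.
S6: starts Nov 13 10:00 at or after S10 ends Nov 12 18:00 → clear.
S10 overlaps S1, S2.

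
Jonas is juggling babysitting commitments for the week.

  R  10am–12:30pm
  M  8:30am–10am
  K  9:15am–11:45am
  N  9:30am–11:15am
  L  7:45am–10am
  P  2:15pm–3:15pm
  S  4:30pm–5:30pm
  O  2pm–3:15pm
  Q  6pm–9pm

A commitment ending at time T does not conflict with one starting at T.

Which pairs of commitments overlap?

Two intervals overlap when each starts before the other ends.
Sorted by start: L, M, K, N, R, O, P, S, Q.
M starts before L ends → L and M overlap.
K starts before L ends → L and K overlap.
N starts before L ends → L and N overlap.
R starts exactly when L ends (back-to-back, no overlap) — done with L.
K starts before M ends → M and K overlap.
N starts before M ends → M and N overlap.
R starts exactly when M ends (back-to-back, no overlap) — done with M.
N starts before K ends → K and N overlap.
R starts before K ends → K and R overlap.
O starts after K ends — done with K.
R starts before N ends → N and R overlap.
O starts after N ends — done with N.
O starts after R ends — done with R.
P starts before O ends → O and P overlap.
S starts after O ends — done with O.
S starts after P ends — done with P.
Q starts after S ends.

K & L, K & M, K & N, K & R, L & M, L & N, M & N, N & R, O & P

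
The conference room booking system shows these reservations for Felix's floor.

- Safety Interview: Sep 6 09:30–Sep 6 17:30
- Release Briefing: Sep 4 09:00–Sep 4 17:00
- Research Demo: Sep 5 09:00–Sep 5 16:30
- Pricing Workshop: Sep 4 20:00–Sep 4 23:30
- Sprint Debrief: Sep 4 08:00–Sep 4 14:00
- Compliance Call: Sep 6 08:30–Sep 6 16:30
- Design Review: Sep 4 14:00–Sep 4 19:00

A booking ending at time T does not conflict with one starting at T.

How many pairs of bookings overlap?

3

Sorted by start: Sprint Debrief, Release Briefing, Design Review, Pricing Workshop, Research Demo, Compliance Call, Safety Interview.
Release Briefing starts before Sprint Debrief ends → Sprint Debrief and Release Briefing overlap.
Design Review starts exactly when Sprint Debrief ends (back-to-back, no overlap) — done with Sprint Debrief.
Design Review starts before Release Briefing ends → Release Briefing and Design Review overlap.
Pricing Workshop starts after Release Briefing ends — done with Release Briefing.
Pricing Workshop starts after Design Review ends — done with Design Review.
Research Demo starts after Pricing Workshop ends — done with Pricing Workshop.
Compliance Call starts after Research Demo ends — done with Research Demo.
Safety Interview starts before Compliance Call ends → Compliance Call and Safety Interview overlap.
Overlapping pairs: Compliance Call & Safety Interview, Design Review & Release Briefing, Release Briefing & Sprint Debrief — 3 in total.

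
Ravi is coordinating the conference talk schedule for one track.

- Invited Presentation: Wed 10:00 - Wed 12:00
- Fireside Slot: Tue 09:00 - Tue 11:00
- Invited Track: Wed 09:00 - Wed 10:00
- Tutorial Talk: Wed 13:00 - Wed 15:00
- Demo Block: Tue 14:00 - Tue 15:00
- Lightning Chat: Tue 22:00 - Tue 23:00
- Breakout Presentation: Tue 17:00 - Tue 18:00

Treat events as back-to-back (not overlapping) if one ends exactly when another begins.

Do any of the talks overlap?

No

Sorted by start: Fireside Slot, Demo Block, Breakout Presentation, Lightning Chat, Invited Track, Invited Presentation, Tutorial Talk.
Demo Block starts after Fireside Slot ends, so nothing later overlaps Fireside Slot either.
Breakout Presentation starts after Demo Block ends, so nothing later overlaps Demo Block either.
Lightning Chat starts after Breakout Presentation ends, so nothing later overlaps Breakout Presentation either.
Invited Track starts after Lightning Chat ends, so nothing later overlaps Lightning Chat either.
Invited Presentation starts exactly when Invited Track ends (back-to-back, no overlap), so nothing later overlaps Invited Track either.
Tutorial Talk starts after Invited Presentation ends.
Every pair is clear; the schedule has no overlaps.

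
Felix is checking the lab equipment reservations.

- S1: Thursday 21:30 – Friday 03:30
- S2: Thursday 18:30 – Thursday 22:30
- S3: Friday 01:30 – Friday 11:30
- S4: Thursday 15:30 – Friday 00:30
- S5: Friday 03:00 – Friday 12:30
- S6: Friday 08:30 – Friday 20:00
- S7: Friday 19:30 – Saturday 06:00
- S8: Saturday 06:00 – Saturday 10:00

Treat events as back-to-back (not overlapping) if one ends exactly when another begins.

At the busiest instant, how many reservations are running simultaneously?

Sort all start/end points and keep a running count:
Thursday 15:30 start S4 → 1
Thursday 18:30 start S2 → 2
Thursday 21:30 start S1 → 3
Thursday 22:30 end S2 → 2
Friday 00:30 end S4 → 1
Friday 01:30 start S3 → 2
Friday 03:00 start S5 → 3
Friday 03:30 end S1 → 2
Friday 08:30 start S6 → 3
Friday 11:30 end S3 → 2
Friday 12:30 end S5 → 1
Friday 19:30 start S7 → 2
Friday 20:00 end S6 → 1
Saturday 06:00 end S7 → 0
Saturday 06:00 start S8 → 1
Saturday 10:00 end S8 → 0
Peak is 3, at Thursday 21:30 (S1, S2, S4).

3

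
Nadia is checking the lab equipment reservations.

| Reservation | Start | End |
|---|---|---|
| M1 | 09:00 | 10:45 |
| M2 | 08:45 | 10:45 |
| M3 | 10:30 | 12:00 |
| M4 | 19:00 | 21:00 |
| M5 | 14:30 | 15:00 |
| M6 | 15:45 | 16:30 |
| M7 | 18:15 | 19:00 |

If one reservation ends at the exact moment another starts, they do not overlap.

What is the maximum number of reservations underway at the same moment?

3

Sort all start/end points and keep a running count:
08:45 start M2 → 1
09:00 start M1 → 2
10:30 start M3 → 3
10:45 end M1 → 2
10:45 end M2 → 1
12:00 end M3 → 0
14:30 start M5 → 1
15:00 end M5 → 0
15:45 start M6 → 1
16:30 end M6 → 0
18:15 start M7 → 1
19:00 end M7 → 0
19:00 start M4 → 1
21:00 end M4 → 0
Peak is 3, at 10:30 (M1, M2, M3).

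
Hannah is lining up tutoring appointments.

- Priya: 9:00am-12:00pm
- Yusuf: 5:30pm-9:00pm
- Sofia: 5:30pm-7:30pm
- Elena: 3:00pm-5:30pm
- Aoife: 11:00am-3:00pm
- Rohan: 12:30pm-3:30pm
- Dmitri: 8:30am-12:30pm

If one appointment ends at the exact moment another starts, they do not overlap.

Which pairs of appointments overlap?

Aoife & Dmitri, Aoife & Priya, Aoife & Rohan, Dmitri & Priya, Elena & Rohan, Sofia & Yusuf

Sorted by start: Dmitri, Priya, Aoife, Rohan, Elena, Sofia, Yusuf.
Priya starts before Dmitri ends → Dmitri and Priya overlap.
Aoife starts before Dmitri ends → Dmitri and Aoife overlap.
Rohan starts exactly when Dmitri ends (back-to-back, no overlap); Dmitri is clear from here.
Aoife starts before Priya ends → Priya and Aoife overlap.
Rohan starts after Priya ends; Priya is clear from here.
Rohan starts before Aoife ends → Aoife and Rohan overlap.
Elena starts exactly when Aoife ends (back-to-back, no overlap); Aoife is clear from here.
Elena starts before Rohan ends → Rohan and Elena overlap.
Sofia starts after Rohan ends; Rohan is clear from here.
Sofia starts exactly when Elena ends (back-to-back, no overlap); Elena is clear from here.
Yusuf starts before Sofia ends → Sofia and Yusuf overlap.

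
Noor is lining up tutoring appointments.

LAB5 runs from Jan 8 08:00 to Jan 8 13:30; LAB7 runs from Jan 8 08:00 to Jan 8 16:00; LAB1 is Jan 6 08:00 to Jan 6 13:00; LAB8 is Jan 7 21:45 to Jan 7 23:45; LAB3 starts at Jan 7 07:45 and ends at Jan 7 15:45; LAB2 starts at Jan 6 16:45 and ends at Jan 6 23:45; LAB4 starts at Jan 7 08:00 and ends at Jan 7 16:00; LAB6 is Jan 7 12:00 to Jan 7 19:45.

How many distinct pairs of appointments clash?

4

Sorted by start: LAB1, LAB2, LAB3, LAB4, LAB6, LAB8, LAB5, LAB7.
LAB2 starts after LAB1 ends, so nothing later overlaps LAB1 either.
LAB3 starts after LAB2 ends, so nothing later overlaps LAB2 either.
LAB4 starts before LAB3 ends → LAB3 and LAB4 overlap.
LAB6 starts before LAB3 ends → LAB3 and LAB6 overlap.
LAB8 starts after LAB3 ends, so nothing later overlaps LAB3 either.
LAB6 starts before LAB4 ends → LAB4 and LAB6 overlap.
LAB8 starts after LAB4 ends, so nothing later overlaps LAB4 either.
LAB8 starts after LAB6 ends, so nothing later overlaps LAB6 either.
LAB5 starts after LAB8 ends, so nothing later overlaps LAB8 either.
LAB7 starts before LAB5 ends → LAB5 and LAB7 overlap.
Overlapping pairs: LAB3 & LAB4, LAB3 & LAB6, LAB4 & LAB6, LAB5 & LAB7 — 4 in total.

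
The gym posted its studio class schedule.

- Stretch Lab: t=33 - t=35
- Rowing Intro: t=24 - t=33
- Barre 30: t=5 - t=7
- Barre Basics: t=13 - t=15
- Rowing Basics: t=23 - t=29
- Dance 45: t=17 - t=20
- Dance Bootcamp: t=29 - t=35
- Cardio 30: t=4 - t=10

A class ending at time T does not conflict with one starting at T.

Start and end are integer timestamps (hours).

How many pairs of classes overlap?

4

Sorted by start: Cardio 30, Barre 30, Barre Basics, Dance 45, Rowing Basics, Rowing Intro, Dance Bootcamp, Stretch Lab.
Barre 30 starts before Cardio 30 ends → Cardio 30 and Barre 30 overlap.
Barre Basics starts after Cardio 30 ends, so nothing later overlaps Cardio 30 either.
Barre Basics starts after Barre 30 ends, so nothing later overlaps Barre 30 either.
Dance 45 starts after Barre Basics ends, so nothing later overlaps Barre Basics either.
Rowing Basics starts after Dance 45 ends, so nothing later overlaps Dance 45 either.
Rowing Intro starts before Rowing Basics ends → Rowing Basics and Rowing Intro overlap.
Dance Bootcamp starts exactly when Rowing Basics ends (back-to-back, no overlap), so nothing later overlaps Rowing Basics either.
Dance Bootcamp starts before Rowing Intro ends → Rowing Intro and Dance Bootcamp overlap.
Stretch Lab starts exactly when Rowing Intro ends (back-to-back, no overlap).
Stretch Lab starts before Dance Bootcamp ends → Dance Bootcamp and Stretch Lab overlap.
Overlapping pairs: Barre 30 & Cardio 30, Dance Bootcamp & Rowing Intro, Dance Bootcamp & Stretch Lab, Rowing Basics & Rowing Intro — 4 in total.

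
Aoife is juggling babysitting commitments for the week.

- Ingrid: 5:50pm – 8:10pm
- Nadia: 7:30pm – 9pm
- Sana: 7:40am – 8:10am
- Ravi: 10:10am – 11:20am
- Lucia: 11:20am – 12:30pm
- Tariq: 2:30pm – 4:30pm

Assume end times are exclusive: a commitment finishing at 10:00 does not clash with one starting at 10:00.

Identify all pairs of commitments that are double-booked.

Check each pair: they overlap iff neither finishes before the other starts.
Sorted by start: Sana, Ravi, Lucia, Tariq, Ingrid, Nadia.
Ravi starts after Sana ends, so Sana has no further overlaps.
Lucia starts exactly when Ravi ends (back-to-back, no overlap), so Ravi has no further overlaps.
Tariq starts after Lucia ends, so Lucia has no further overlaps.
Ingrid starts after Tariq ends, so Tariq has no further overlaps.
Nadia starts before Ingrid ends → Ingrid and Nadia overlap.

Ingrid & Nadia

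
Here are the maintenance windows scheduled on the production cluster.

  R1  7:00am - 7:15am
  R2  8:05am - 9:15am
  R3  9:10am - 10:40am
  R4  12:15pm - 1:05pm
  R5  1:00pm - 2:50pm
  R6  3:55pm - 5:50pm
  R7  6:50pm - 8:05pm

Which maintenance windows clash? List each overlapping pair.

R2 & R3, R4 & R5

Check each pair: they overlap iff neither finishes before the other starts.
Sorted by start: R1, R2, R3, R4, R5, R6, R7.
R2 starts after R1 ends; R1 is clear from here.
R3 starts before R2 ends → R2 and R3 overlap.
R4 starts after R2 ends; R2 is clear from here.
R4 starts after R3 ends; R3 is clear from here.
R5 starts before R4 ends → R4 and R5 overlap.
R6 starts after R4 ends; R4 is clear from here.
R6 starts after R5 ends; R5 is clear from here.
R7 starts after R6 ends.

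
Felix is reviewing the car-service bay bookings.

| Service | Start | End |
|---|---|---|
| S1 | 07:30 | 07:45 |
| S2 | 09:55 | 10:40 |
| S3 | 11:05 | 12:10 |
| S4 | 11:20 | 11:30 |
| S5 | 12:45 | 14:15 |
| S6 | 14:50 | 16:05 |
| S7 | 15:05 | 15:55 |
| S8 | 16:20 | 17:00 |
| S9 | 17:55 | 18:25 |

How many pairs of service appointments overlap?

2

Two intervals overlap when each starts before the other ends.
Sorted by start: S1, S2, S3, S4, S5, S6, S7, S8, S9.
S2 starts after S1 ends, so nothing later overlaps S1 either.
S3 starts after S2 ends, so nothing later overlaps S2 either.
S4 starts before S3 ends → S3 and S4 overlap.
S5 starts after S3 ends, so nothing later overlaps S3 either.
S5 starts after S4 ends, so nothing later overlaps S4 either.
S6 starts after S5 ends, so nothing later overlaps S5 either.
S7 starts before S6 ends → S6 and S7 overlap.
S8 starts after S6 ends, so nothing later overlaps S6 either.
S8 starts after S7 ends, so nothing later overlaps S7 either.
S9 starts after S8 ends.
Overlapping pairs: S3 & S4, S6 & S7 — 2 in total.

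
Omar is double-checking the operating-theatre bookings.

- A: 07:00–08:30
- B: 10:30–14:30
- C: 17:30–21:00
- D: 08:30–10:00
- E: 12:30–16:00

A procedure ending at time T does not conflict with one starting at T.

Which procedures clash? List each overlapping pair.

B & E

Two intervals overlap when each starts before the other ends.
Sorted by start: A, D, B, E, C.
D starts exactly when A ends (back-to-back, no overlap); A is clear from here.
B starts after D ends; D is clear from here.
E starts before B ends → B and E overlap.
C starts after B ends.
C starts after E ends.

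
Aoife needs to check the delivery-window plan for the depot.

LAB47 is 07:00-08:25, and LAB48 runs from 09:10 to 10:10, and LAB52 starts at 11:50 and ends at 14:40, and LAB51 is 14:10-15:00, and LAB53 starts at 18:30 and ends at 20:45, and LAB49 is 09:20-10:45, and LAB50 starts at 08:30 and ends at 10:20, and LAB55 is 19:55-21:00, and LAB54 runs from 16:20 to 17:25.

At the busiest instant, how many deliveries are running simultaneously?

3

Sweep the timeline, counting +1 at each start and −1 at each end (ends before starts at a tie):
07:00 start LAB47 → 1
08:25 end LAB47 → 0
08:30 start LAB50 → 1
09:10 start LAB48 → 2
09:20 start LAB49 → 3
10:10 end LAB48 → 2
10:20 end LAB50 → 1
10:45 end LAB49 → 0
11:50 start LAB52 → 1
14:10 start LAB51 → 2
14:40 end LAB52 → 1
15:00 end LAB51 → 0
16:20 start LAB54 → 1
17:25 end LAB54 → 0
18:30 start LAB53 → 1
19:55 start LAB55 → 2
20:45 end LAB53 → 1
21:00 end LAB55 → 0
Peak is 3, at 09:20 (LAB48, LAB49, LAB50).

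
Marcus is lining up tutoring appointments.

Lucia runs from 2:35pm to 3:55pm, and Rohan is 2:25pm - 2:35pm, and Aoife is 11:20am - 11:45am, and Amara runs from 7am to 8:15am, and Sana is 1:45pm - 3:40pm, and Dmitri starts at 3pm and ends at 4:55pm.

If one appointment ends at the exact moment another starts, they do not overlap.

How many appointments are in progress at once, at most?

3

Sweep the timeline, counting +1 at each start and −1 at each end (ends before starts at a tie):
7am start Amara → 1
8:15am end Amara → 0
11:20am start Aoife → 1
11:45am end Aoife → 0
1:45pm start Sana → 1
2:25pm start Rohan → 2
2:35pm end Rohan → 1
2:35pm start Lucia → 2
3pm start Dmitri → 3
3:40pm end Sana → 2
3:55pm end Lucia → 1
4:55pm end Dmitri → 0
Peak is 3, at 3pm (Dmitri, Lucia, Sana).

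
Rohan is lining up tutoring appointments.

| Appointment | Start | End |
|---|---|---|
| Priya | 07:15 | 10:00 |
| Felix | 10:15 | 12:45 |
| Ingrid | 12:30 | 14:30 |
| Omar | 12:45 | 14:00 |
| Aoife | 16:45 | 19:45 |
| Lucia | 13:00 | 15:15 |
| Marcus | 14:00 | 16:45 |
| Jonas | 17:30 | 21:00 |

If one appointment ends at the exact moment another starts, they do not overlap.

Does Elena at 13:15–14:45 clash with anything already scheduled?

Priya: ends 10:00 at or before Elena starts 13:15 → clear.
Felix: ends 12:45 at or before Elena starts 13:15 → clear.
Ingrid: starts 12:30 before Elena ends 14:45, and ends 14:30 after Elena starts 13:15 → overlap.
Omar: starts 12:45 before Elena ends 14:45, and ends 14:00 after Elena starts 13:15 → overlap.
Lucia: starts 13:00 before Elena ends 14:45, and ends 15:15 after Elena starts 13:15 → overlap.
Marcus: starts 14:00 before Elena ends 14:45, and ends 16:45 after Elena starts 13:15 → overlap.
Aoife: starts 16:45 at or after Elena ends 14:45 → clear.
Jonas: starts 17:30 at or after Elena ends 14:45 → clear.
Elena overlaps Ingrid, Omar, Lucia, Marcus.

Yes — it overlaps Ingrid, Lucia, Marcus, Omar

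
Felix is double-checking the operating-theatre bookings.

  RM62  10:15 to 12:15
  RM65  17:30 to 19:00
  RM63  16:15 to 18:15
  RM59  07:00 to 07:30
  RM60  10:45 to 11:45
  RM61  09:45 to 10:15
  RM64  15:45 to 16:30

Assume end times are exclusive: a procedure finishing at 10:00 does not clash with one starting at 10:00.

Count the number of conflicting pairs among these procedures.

Two intervals overlap when each starts before the other ends.
Sorted by start: RM59, RM61, RM62, RM60, RM64, RM63, RM65.
RM61 starts after RM59 ends, so nothing later overlaps RM59 either.
RM62 starts exactly when RM61 ends (back-to-back, no overlap), so nothing later overlaps RM61 either.
RM60 starts before RM62 ends → RM62 and RM60 overlap.
RM64 starts after RM62 ends, so nothing later overlaps RM62 either.
RM64 starts after RM60 ends, so nothing later overlaps RM60 either.
RM63 starts before RM64 ends → RM64 and RM63 overlap.
RM65 starts after RM64 ends.
RM65 starts before RM63 ends → RM63 and RM65 overlap.
Overlapping pairs: RM60 & RM62, RM63 & RM64, RM63 & RM65 — 3 in total.

3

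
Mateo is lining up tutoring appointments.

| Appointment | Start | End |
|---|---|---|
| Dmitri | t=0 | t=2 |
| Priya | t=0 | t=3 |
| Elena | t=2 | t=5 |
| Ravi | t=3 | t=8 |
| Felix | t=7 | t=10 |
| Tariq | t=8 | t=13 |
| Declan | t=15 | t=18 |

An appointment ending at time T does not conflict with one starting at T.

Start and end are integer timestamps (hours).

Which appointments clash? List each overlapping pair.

Sorted by start: Dmitri, Priya, Elena, Ravi, Felix, Tariq, Declan.
Priya starts before Dmitri ends → Dmitri and Priya overlap.
Elena starts exactly when Dmitri ends (back-to-back, no overlap) — done with Dmitri.
Elena starts before Priya ends → Priya and Elena overlap.
Ravi starts exactly when Priya ends (back-to-back, no overlap) — done with Priya.
Ravi starts before Elena ends → Elena and Ravi overlap.
Felix starts after Elena ends — done with Elena.
Felix starts before Ravi ends → Ravi and Felix overlap.
Tariq starts exactly when Ravi ends (back-to-back, no overlap) — done with Ravi.
Tariq starts before Felix ends → Felix and Tariq overlap.
Declan starts after Felix ends.
Declan starts after Tariq ends.

Dmitri & Priya, Elena & Priya, Elena & Ravi, Felix & Ravi, Felix & Tariq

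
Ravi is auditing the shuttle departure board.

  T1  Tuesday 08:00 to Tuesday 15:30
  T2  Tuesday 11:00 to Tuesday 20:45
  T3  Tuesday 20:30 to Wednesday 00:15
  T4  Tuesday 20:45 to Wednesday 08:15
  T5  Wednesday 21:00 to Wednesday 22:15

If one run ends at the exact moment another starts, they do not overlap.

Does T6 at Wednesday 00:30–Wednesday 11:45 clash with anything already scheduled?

T1: ends Tuesday 15:30 at or before T6 starts Wednesday 00:30 → clear.
T2: ends Tuesday 20:45 at or before T6 starts Wednesday 00:30 → clear.
T3: ends Wednesday 00:15 at or before T6 starts Wednesday 00:30 → clear.
T4: starts Tuesday 20:45 before T6 ends Wednesday 11:45, and ends Wednesday 08:15 after T6 starts Wednesday 00:30 → overlap.
T5: starts Wednesday 21:00 at or after T6 ends Wednesday 11:45 → clear.
T6 overlaps T4.

Yes — it overlaps T4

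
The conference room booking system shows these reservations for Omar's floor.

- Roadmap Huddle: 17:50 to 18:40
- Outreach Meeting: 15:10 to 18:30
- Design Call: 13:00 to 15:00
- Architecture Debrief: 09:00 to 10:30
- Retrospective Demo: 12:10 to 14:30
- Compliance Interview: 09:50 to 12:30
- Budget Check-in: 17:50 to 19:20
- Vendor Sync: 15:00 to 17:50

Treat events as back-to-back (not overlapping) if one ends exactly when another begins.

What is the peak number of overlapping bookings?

3

Walk through starts and ends in time order (an end at T is processed before a start at T):
09:00 start Architecture Debrief → 1
09:50 start Compliance Interview → 2
10:30 end Architecture Debrief → 1
12:10 start Retrospective Demo → 2
12:30 end Compliance Interview → 1
13:00 start Design Call → 2
14:30 end Retrospective Demo → 1
15:00 end Design Call → 0
15:00 start Vendor Sync → 1
15:10 start Outreach Meeting → 2
17:50 end Vendor Sync → 1
17:50 start Budget Check-in → 2
17:50 start Roadmap Huddle → 3
18:30 end Outreach Meeting → 2
18:40 end Roadmap Huddle → 1
19:20 end Budget Check-in → 0
Peak is 3, at 17:50 (Budget Check-in, Outreach Meeting, Roadmap Huddle).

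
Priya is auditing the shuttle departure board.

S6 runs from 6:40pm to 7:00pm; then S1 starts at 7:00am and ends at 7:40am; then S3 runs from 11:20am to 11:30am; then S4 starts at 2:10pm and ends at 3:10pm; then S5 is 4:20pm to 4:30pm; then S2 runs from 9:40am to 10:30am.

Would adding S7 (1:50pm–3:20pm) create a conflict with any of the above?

S1: ends 7:40am at or before S7 starts 1:50pm → clear.
S2: ends 10:30am at or before S7 starts 1:50pm → clear.
S3: ends 11:30am at or before S7 starts 1:50pm → clear.
S4: starts 2:10pm before S7 ends 3:20pm, and ends 3:10pm after S7 starts 1:50pm → overlap.
S5: starts 4:20pm at or after S7 ends 3:20pm → clear.
S6: starts 6:40pm at or after S7 ends 3:20pm → clear.
S7 overlaps S4.

Yes — it overlaps S4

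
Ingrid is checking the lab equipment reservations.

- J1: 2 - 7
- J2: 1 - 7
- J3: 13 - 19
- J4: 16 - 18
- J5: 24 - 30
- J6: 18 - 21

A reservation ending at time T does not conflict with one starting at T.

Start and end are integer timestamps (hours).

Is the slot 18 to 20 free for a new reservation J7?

No — it overlaps J3, J6

J2: ends 7 at or before J7 starts 18 → clear.
J1: ends 7 at or before J7 starts 18 → clear.
J3: starts 13 before J7 ends 20, and ends 19 after J7 starts 18 → overlap.
J4: ends 18 at or before J7 starts 18 → clear.
J6: starts 18 before J7 ends 20, and ends 21 after J7 starts 18 → overlap.
J5: starts 24 at or after J7 ends 20 → clear.
J7 overlaps J3, J6.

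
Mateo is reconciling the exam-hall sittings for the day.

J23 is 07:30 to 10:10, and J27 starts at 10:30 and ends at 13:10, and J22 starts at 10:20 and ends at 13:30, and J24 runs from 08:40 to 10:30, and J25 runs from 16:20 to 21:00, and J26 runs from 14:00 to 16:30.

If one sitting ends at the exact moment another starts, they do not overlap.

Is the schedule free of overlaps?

Two intervals overlap when each starts before the other ends.
Sorted by start: J23, J24, J22, J27, J26, J25.
J24 starts before J23 ends → J23 and J24 overlap.
That's a conflict, so the schedule is not conflict-free.

No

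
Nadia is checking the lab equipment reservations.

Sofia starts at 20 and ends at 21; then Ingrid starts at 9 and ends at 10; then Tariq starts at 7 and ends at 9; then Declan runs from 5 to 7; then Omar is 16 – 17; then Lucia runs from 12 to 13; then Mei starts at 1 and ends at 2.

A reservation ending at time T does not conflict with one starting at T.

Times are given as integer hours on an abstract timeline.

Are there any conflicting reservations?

No

Sorted by start: Mei, Declan, Tariq, Ingrid, Lucia, Omar, Sofia.
Declan starts after Mei ends, so nothing later overlaps Mei either.
Tariq starts exactly when Declan ends (back-to-back, no overlap), so nothing later overlaps Declan either.
Ingrid starts exactly when Tariq ends (back-to-back, no overlap), so nothing later overlaps Tariq either.
Lucia starts after Ingrid ends, so nothing later overlaps Ingrid either.
Omar starts after Lucia ends, so nothing later overlaps Lucia either.
Sofia starts after Omar ends.
Every pair is clear; the schedule has no overlaps.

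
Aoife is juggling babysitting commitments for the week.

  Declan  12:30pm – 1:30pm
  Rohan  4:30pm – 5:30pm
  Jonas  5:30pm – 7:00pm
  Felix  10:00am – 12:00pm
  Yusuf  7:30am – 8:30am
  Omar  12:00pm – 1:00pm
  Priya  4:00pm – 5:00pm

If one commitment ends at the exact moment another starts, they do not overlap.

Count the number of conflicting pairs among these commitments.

Check each pair: they overlap iff neither finishes before the other starts.
Sorted by start: Yusuf, Felix, Omar, Declan, Priya, Rohan, Jonas.
Felix starts after Yusuf ends, so Yusuf has no further overlaps.
Omar starts exactly when Felix ends (back-to-back, no overlap), so Felix has no further overlaps.
Declan starts before Omar ends → Omar and Declan overlap.
Priya starts after Omar ends, so Omar has no further overlaps.
Priya starts after Declan ends, so Declan has no further overlaps.
Rohan starts before Priya ends → Priya and Rohan overlap.
Jonas starts after Priya ends.
Jonas starts exactly when Rohan ends (back-to-back, no overlap).
Overlapping pairs: Declan & Omar, Priya & Rohan — 2 in total.

2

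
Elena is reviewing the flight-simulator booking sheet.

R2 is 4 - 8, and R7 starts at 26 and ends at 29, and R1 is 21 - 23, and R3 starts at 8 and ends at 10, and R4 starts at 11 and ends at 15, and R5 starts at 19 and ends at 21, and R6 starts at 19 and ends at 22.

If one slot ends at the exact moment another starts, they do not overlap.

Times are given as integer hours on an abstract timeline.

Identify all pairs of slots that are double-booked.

Sorted by start: R2, R3, R4, R5, R6, R1, R7.
R3 starts exactly when R2 ends (back-to-back, no overlap), so R2 has no further overlaps.
R4 starts after R3 ends, so R3 has no further overlaps.
R5 starts after R4 ends, so R4 has no further overlaps.
R6 starts before R5 ends → R5 and R6 overlap.
R1 starts exactly when R5 ends (back-to-back, no overlap), so R5 has no further overlaps.
R1 starts before R6 ends → R6 and R1 overlap.
R7 starts after R6 ends.
R7 starts after R1 ends.

R1 & R6, R5 & R6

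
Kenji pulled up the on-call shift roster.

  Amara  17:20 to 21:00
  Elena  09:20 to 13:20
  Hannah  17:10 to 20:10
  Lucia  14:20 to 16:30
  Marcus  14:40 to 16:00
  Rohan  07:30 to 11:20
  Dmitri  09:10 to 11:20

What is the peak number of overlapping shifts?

Walk through starts and ends in time order (an end at T is processed before a start at T):
07:30 start Rohan → 1
09:10 start Dmitri → 2
09:20 start Elena → 3
11:20 end Dmitri → 2
11:20 end Rohan → 1
13:20 end Elena → 0
14:20 start Lucia → 1
14:40 start Marcus → 2
16:00 end Marcus → 1
16:30 end Lucia → 0
17:10 start Hannah → 1
17:20 start Amara → 2
20:10 end Hannah → 1
21:00 end Amara → 0
Peak is 3, at 09:20 (Dmitri, Elena, Rohan).

3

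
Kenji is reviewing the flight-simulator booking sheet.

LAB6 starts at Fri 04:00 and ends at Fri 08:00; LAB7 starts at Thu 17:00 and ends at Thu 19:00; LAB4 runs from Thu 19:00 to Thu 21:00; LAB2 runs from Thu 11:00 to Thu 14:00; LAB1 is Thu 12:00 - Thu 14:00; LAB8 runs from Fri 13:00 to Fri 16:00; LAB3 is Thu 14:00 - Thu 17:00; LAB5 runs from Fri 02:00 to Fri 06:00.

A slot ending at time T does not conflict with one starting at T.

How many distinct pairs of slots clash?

2

Sorted by start: LAB2, LAB1, LAB3, LAB7, LAB4, LAB5, LAB6, LAB8.
LAB1 starts before LAB2 ends → LAB2 and LAB1 overlap.
LAB3 starts exactly when LAB2 ends (back-to-back, no overlap) — done with LAB2.
LAB3 starts exactly when LAB1 ends (back-to-back, no overlap) — done with LAB1.
LAB7 starts exactly when LAB3 ends (back-to-back, no overlap) — done with LAB3.
LAB4 starts exactly when LAB7 ends (back-to-back, no overlap) — done with LAB7.
LAB5 starts after LAB4 ends — done with LAB4.
LAB6 starts before LAB5 ends → LAB5 and LAB6 overlap.
LAB8 starts after LAB5 ends.
LAB8 starts after LAB6 ends.
Overlapping pairs: LAB1 & LAB2, LAB5 & LAB6 — 2 in total.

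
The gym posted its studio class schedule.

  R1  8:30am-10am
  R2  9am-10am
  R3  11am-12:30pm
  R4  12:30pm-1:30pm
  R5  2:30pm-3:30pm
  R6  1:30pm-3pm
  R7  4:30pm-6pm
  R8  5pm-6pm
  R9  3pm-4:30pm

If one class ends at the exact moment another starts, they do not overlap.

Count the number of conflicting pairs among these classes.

Check each pair: they overlap iff neither finishes before the other starts.
Sorted by start: R1, R2, R3, R4, R6, R5, R9, R7, R8.
R2 starts before R1 ends → R1 and R2 overlap.
R3 starts after R1 ends, so nothing later overlaps R1 either.
R3 starts after R2 ends, so nothing later overlaps R2 either.
R4 starts exactly when R3 ends (back-to-back, no overlap), so nothing later overlaps R3 either.
R6 starts exactly when R4 ends (back-to-back, no overlap), so nothing later overlaps R4 either.
R5 starts before R6 ends → R6 and R5 overlap.
R9 starts exactly when R6 ends (back-to-back, no overlap), so nothing later overlaps R6 either.
R9 starts before R5 ends → R5 and R9 overlap.
R7 starts after R5 ends, so nothing later overlaps R5 either.
R7 starts exactly when R9 ends (back-to-back, no overlap), so nothing later overlaps R9 either.
R8 starts before R7 ends → R7 and R8 overlap.
Overlapping pairs: R1 & R2, R5 & R6, R5 & R9, R7 & R8 — 4 in total.

4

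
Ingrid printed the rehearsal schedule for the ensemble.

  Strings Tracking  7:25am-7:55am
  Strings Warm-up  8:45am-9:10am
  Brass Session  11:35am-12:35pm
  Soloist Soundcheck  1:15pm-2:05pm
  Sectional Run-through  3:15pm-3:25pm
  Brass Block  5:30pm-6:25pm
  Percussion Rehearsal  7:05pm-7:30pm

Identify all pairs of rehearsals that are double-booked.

Two intervals overlap when each starts before the other ends.
Sorted by start: Strings Tracking, Strings Warm-up, Brass Session, Soloist Soundcheck, Sectional Run-through, Brass Block, Percussion Rehearsal.
Strings Warm-up starts after Strings Tracking ends — done with Strings Tracking.
Brass Session starts after Strings Warm-up ends — done with Strings Warm-up.
Soloist Soundcheck starts after Brass Session ends — done with Brass Session.
Sectional Run-through starts after Soloist Soundcheck ends — done with Soloist Soundcheck.
Brass Block starts after Sectional Run-through ends — done with Sectional Run-through.
Percussion Rehearsal starts after Brass Block ends.

no conflicts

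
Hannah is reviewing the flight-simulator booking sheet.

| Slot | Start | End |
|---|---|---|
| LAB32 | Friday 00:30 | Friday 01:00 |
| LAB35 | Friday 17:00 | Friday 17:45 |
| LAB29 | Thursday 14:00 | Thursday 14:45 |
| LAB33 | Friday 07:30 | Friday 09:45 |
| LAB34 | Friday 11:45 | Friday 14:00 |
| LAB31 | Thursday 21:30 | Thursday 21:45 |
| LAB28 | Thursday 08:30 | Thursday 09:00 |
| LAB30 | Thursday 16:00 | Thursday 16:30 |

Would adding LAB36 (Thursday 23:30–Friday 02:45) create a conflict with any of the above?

LAB28: ends Thursday 09:00 at or before LAB36 starts Thursday 23:30 → clear.
LAB29: ends Thursday 14:45 at or before LAB36 starts Thursday 23:30 → clear.
LAB30: ends Thursday 16:30 at or before LAB36 starts Thursday 23:30 → clear.
LAB31: ends Thursday 21:45 at or before LAB36 starts Thursday 23:30 → clear.
LAB32: starts Friday 00:30 before LAB36 ends Friday 02:45, and ends Friday 01:00 after LAB36 starts Thursday 23:30 → overlap.
LAB33: starts Friday 07:30 at or after LAB36 ends Friday 02:45 → clear.
LAB34: starts Friday 11:45 at or after LAB36 ends Friday 02:45 → clear.
LAB35: starts Friday 17:00 at or after LAB36 ends Friday 02:45 → clear.
LAB36 overlaps LAB32.

Yes — it overlaps LAB32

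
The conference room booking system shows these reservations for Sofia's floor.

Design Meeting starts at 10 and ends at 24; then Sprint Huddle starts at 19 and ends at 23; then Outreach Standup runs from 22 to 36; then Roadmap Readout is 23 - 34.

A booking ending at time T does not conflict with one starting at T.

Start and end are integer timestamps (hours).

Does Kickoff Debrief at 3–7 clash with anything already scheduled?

Design Meeting: starts 10 at or after Kickoff Debrief ends 7 → clear.
Sprint Huddle: starts 19 at or after Kickoff Debrief ends 7 → clear.
Outreach Standup: starts 22 at or after Kickoff Debrief ends 7 → clear.
Roadmap Readout: starts 23 at or after Kickoff Debrief ends 7 → clear.

No — it doesn't clash with anything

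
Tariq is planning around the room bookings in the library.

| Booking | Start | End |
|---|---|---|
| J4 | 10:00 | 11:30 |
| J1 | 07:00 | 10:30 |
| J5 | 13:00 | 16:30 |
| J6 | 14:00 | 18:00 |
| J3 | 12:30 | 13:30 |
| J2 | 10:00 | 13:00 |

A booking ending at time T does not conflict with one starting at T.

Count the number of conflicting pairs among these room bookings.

6

Sorted by start: J1, J2, J4, J3, J5, J6.
J2 starts before J1 ends → J1 and J2 overlap.
J4 starts before J1 ends → J1 and J4 overlap.
J3 starts after J1 ends, so nothing later overlaps J1 either.
J4 starts before J2 ends → J2 and J4 overlap.
J3 starts before J2 ends → J2 and J3 overlap.
J5 starts exactly when J2 ends (back-to-back, no overlap), so nothing later overlaps J2 either.
J3 starts after J4 ends, so nothing later overlaps J4 either.
J5 starts before J3 ends → J3 and J5 overlap.
J6 starts after J3 ends.
J6 starts before J5 ends → J5 and J6 overlap.
Overlapping pairs: J1 & J2, J1 & J4, J2 & J3, J2 & J4, J3 & J5, J5 & J6 — 6 in total.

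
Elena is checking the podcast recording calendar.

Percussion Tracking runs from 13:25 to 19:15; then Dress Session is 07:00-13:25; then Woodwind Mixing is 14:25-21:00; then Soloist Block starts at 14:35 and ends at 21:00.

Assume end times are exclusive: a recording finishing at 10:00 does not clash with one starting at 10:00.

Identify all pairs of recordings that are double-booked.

Sorted by start: Dress Session, Percussion Tracking, Woodwind Mixing, Soloist Block.
Percussion Tracking starts exactly when Dress Session ends (back-to-back, no overlap), so Dress Session has no further overlaps.
Woodwind Mixing starts before Percussion Tracking ends → Percussion Tracking and Woodwind Mixing overlap.
Soloist Block starts before Percussion Tracking ends → Percussion Tracking and Soloist Block overlap.
Soloist Block starts before Woodwind Mixing ends → Woodwind Mixing and Soloist Block overlap.

Percussion Tracking & Soloist Block, Percussion Tracking & Woodwind Mixing, Soloist Block & Woodwind Mixing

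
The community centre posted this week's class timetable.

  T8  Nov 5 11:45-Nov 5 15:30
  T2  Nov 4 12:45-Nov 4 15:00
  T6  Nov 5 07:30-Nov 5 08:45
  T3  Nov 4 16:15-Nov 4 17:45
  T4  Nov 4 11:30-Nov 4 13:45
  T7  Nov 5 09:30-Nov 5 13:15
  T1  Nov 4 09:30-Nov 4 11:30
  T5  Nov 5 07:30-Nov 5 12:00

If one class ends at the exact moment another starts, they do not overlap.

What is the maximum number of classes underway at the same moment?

3

Sweep the timeline, counting +1 at each start and −1 at each end (ends before starts at a tie):
Nov 4 09:30 start T1 → 1
Nov 4 11:30 end T1 → 0
Nov 4 11:30 start T4 → 1
Nov 4 12:45 start T2 → 2
Nov 4 13:45 end T4 → 1
Nov 4 15:00 end T2 → 0
Nov 4 16:15 start T3 → 1
Nov 4 17:45 end T3 → 0
Nov 5 07:30 start T5 → 1
Nov 5 07:30 start T6 → 2
Nov 5 08:45 end T6 → 1
Nov 5 09:30 start T7 → 2
Nov 5 11:45 start T8 → 3
Nov 5 12:00 end T5 → 2
Nov 5 13:15 end T7 → 1
Nov 5 15:30 end T8 → 0
Peak is 3, at Nov 5 11:45 (T5, T7, T8).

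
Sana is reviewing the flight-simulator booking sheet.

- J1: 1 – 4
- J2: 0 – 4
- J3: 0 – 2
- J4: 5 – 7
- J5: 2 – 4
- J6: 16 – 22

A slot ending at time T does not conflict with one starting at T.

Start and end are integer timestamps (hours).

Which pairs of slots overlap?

Sorted by start: J2, J3, J1, J5, J4, J6.
J3 starts before J2 ends → J2 and J3 overlap.
J1 starts before J2 ends → J2 and J1 overlap.
J5 starts before J2 ends → J2 and J5 overlap.
J4 starts after J2 ends; J2 is clear from here.
J1 starts before J3 ends → J3 and J1 overlap.
J5 starts exactly when J3 ends (back-to-back, no overlap); J3 is clear from here.
J5 starts before J1 ends → J1 and J5 overlap.
J4 starts after J1 ends; J1 is clear from here.
J4 starts after J5 ends; J5 is clear from here.
J6 starts after J4 ends.

J1 & J2, J1 & J3, J1 & J5, J2 & J3, J2 & J5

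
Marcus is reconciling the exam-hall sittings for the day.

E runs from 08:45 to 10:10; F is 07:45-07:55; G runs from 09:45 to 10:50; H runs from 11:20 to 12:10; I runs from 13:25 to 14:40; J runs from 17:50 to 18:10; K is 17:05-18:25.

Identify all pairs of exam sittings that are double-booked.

E & G, J & K

Sorted by start: F, E, G, H, I, K, J.
E starts after F ends, so F has no further overlaps.
G starts before E ends → E and G overlap.
H starts after E ends, so E has no further overlaps.
H starts after G ends, so G has no further overlaps.
I starts after H ends, so H has no further overlaps.
K starts after I ends, so I has no further overlaps.
J starts before K ends → K and J overlap.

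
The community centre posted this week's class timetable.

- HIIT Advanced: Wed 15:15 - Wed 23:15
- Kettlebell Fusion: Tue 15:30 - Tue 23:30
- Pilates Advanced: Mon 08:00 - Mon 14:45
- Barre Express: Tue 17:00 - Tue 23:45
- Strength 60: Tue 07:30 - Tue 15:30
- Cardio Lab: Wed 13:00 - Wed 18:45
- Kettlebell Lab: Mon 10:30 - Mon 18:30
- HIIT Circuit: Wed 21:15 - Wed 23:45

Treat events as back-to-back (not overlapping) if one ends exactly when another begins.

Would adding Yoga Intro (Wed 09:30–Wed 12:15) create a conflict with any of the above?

Pilates Advanced: ends Mon 14:45 at or before Yoga Intro starts Wed 09:30 → clear.
Kettlebell Lab: ends Mon 18:30 at or before Yoga Intro starts Wed 09:30 → clear.
Strength 60: ends Tue 15:30 at or before Yoga Intro starts Wed 09:30 → clear.
Kettlebell Fusion: ends Tue 23:30 at or before Yoga Intro starts Wed 09:30 → clear.
Barre Express: ends Tue 23:45 at or before Yoga Intro starts Wed 09:30 → clear.
Cardio Lab: starts Wed 13:00 at or after Yoga Intro ends Wed 12:15 → clear.
HIIT Advanced: starts Wed 15:15 at or after Yoga Intro ends Wed 12:15 → clear.
HIIT Circuit: starts Wed 21:15 at or after Yoga Intro ends Wed 12:15 → clear.

No — it doesn't clash with anything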